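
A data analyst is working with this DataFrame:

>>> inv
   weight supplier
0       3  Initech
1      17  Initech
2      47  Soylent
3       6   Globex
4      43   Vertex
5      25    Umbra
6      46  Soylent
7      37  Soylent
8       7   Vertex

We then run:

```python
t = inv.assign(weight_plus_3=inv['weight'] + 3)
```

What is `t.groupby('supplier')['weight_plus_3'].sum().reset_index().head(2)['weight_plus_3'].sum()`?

add column weight_plus_3 = inv['weight'] + 3:
   weight supplier  weight_plus_3
0       3  Initech              6
1      17  Initech             20
2      47  Soylent             50
3       6   Globex              9
4      43   Vertex             46
5      25    Umbra             28
6      46  Soylent             49
7      37  Soylent             40
8       7   Vertex             10
group by supplier, sum of weight_plus_3:
supplier
Globex       9
Initech     26
Soylent    139
Umbra       28
Vertex      56
Name: weight_plus_3, dtype: int64
reset_index():
  supplier  weight_plus_3
0   Globex              9
1  Initech             26
2  Soylent            139
3    Umbra             28
4   Vertex             56
take first 2 rows:
  supplier  weight_plus_3
0   Globex              9
1  Initech             26

35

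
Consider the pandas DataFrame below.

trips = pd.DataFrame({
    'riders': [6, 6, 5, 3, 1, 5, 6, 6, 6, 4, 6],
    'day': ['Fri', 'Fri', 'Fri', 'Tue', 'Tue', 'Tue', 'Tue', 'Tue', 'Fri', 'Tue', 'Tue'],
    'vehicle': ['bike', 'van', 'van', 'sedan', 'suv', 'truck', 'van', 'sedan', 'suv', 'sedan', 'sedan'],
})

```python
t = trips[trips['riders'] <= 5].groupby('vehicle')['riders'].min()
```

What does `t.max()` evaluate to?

filter rows where riders <= 5:
   riders  day vehicle
2       5  Fri     van
3       3  Tue   sedan
4       1  Tue     suv
5       5  Tue   truck
9       4  Tue   sedan
group by vehicle, min of riders:
vehicle
sedan    3
suv      1
truck    5
van      5
Name: riders, dtype: int64

5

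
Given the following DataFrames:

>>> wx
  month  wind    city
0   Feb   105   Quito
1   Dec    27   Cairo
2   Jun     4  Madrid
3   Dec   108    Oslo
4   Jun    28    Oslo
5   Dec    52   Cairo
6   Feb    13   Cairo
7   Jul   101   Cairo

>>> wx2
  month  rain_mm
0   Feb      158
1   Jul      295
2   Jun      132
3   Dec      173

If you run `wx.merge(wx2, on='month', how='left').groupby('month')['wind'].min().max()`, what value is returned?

101

merge on 'month' (how='left') → 8 rows:
  month  wind    city  rain_mm
0   Feb   105   Quito      158
1   Dec    27   Cairo      173
2   Jun     4  Madrid      132
3   Dec   108    Oslo      173
4   Jun    28    Oslo      132
5   Dec    52   Cairo      173
6   Feb    13   Cairo      158
7   Jul   101   Cairo      295
group by month, min of wind:
month
Dec     27
Feb     13
Jul    101
Jun      4
Name: wind, dtype: int64
So max() = 101.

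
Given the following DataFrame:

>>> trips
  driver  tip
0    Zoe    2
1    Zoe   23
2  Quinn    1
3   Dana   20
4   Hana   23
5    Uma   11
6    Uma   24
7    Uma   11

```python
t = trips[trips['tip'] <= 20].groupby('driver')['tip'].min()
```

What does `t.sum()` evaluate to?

filter rows where tip <= 20:
  driver  tip
0    Zoe    2
2  Quinn    1
3   Dana   20
5    Uma   11
7    Uma   11
group by driver, min of tip:
driver
Dana     20
Quinn     1
Uma      11
Zoe       2
Name: tip, dtype: int64
So sum() = 34.

34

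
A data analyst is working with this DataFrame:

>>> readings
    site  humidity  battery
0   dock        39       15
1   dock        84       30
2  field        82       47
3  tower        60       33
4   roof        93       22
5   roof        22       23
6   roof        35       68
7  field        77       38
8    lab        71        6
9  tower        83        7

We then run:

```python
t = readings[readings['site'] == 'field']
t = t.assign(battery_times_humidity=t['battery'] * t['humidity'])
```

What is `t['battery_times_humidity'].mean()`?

3390.0

filter rows where site == 'field':
    site  humidity  battery
2  field        82       47
7  field        77       38
add column battery_times_humidity = t['battery'] * t['humidity']:
    site  humidity  battery  battery_times_humidity
2  field        82       47                    3854
7  field        77       38                    2926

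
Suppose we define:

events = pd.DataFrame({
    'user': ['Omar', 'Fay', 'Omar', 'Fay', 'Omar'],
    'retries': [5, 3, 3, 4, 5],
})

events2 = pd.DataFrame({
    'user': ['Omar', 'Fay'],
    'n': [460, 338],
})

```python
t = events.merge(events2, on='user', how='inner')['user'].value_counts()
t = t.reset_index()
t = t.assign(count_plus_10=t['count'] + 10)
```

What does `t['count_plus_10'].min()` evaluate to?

12

merge on 'user' (how='inner') → 5 rows:
   user  retries    n
0  Omar        5  460
1   Fay        3  338
2  Omar        3  460
3   Fay        4  338
4  Omar        5  460
value_counts of user:
user
Omar    3
Fay     2
Name: count, dtype: int64
reset_index():
   user  count
0  Omar      3
1   Fay      2
add column count_plus_10 = t['count'] + 10:
   user  count  count_plus_10
0  Omar      3             13
1   Fay      2             12
Then the min of column 'count_plus_10': 12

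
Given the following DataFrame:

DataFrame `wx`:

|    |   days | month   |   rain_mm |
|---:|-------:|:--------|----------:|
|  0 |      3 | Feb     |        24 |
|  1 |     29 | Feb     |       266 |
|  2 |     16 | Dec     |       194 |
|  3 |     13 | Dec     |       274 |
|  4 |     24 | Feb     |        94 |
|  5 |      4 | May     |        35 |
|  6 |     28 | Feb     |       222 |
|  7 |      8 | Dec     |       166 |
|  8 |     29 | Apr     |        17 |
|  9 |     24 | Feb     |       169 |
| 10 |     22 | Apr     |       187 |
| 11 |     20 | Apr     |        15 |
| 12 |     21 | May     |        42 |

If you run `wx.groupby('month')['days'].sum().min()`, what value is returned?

group by month, sum of days:
month
Apr     71
Dec     37
Feb    108
May     25
Name: days, dtype: int64
Hence 25.

25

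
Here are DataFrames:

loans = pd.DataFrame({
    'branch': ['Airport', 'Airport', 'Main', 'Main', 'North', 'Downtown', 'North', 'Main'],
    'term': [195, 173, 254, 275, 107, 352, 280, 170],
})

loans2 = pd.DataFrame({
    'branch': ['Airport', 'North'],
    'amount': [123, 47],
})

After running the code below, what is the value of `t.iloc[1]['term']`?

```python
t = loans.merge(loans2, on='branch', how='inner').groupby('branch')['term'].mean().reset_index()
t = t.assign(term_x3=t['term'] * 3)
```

193.5

merge on 'branch' (how='inner') → 4 rows:
    branch  term  amount
0  Airport   195     123
1  Airport   173     123
2    North   107      47
3    North   280      47
group by branch, mean of term:
branch
Airport    184.0
North      193.5
Name: term, dtype: float64
reset_index():
    branch   term
0  Airport  184.0
1    North  193.5
add column term_x3 = t['term'] * 3:
    branch   term  term_x3
0  Airport  184.0    552.0
1    North  193.5    580.5
Taking the value at position 1, column 'term' gives 193.5.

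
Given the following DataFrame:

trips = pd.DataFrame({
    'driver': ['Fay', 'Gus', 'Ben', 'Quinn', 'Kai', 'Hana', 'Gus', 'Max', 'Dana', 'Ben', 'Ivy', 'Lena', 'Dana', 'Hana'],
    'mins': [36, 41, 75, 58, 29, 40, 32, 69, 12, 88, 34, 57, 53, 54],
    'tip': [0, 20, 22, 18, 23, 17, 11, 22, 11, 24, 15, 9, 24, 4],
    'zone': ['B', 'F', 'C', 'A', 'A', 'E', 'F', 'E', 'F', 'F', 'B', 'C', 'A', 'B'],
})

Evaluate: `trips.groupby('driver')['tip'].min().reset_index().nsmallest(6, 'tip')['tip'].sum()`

50

group by driver, min of tip:
driver
Ben      22
Dana     11
Fay       0
Gus      11
Hana      4
Ivy      15
Kai      23
Lena      9
Max      22
Quinn    18
Name: tip, dtype: int64
reset_index():
  driver  tip
0    Ben   22
1   Dana   11
2    Fay    0
3    Gus   11
4   Hana    4
5    Ivy   15
6    Kai   23
7   Lena    9
8    Max   22
9  Quinn   18
take 6 rows with smallest tip:
  driver  tip
2    Fay    0
4   Hana    4
7   Lena    9
1   Dana   11
3    Gus   11
5    Ivy   15
The sum of column 'tip' is 50.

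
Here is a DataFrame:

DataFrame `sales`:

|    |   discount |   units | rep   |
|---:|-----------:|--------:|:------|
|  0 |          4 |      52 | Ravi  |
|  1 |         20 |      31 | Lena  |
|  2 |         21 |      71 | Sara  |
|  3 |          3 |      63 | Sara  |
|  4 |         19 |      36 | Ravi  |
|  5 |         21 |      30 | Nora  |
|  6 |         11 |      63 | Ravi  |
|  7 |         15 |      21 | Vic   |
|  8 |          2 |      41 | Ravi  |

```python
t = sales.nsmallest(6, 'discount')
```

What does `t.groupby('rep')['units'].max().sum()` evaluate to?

take 6 rows with smallest discount:
   discount  units   rep
8         2     41  Ravi
3         3     63  Sara
0         4     52  Ravi
6        11     63  Ravi
7        15     21   Vic
4        19     36  Ravi
group by rep, max of units:
rep
Ravi    63
Sara    63
Vic     21
Name: units, dtype: int64
sum of the resulting series → 147

147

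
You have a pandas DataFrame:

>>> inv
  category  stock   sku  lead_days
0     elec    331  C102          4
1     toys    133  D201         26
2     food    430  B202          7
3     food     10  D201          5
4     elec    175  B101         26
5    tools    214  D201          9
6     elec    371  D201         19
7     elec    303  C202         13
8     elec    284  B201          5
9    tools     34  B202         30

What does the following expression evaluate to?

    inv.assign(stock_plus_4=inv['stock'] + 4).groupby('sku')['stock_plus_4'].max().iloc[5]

add column stock_plus_4 = inv['stock'] + 4:
  category  stock   sku  lead_days  stock_plus_4
0     elec    331  C102          4           335
1     toys    133  D201         26           137
2     food    430  B202          7           434
3     food     10  D201          5            14
4     elec    175  B101         26           179
5    tools    214  D201          9           218
6     elec    371  D201         19           375
7     elec    303  C202         13           307
8     elec    284  B201          5           288
9    tools     34  B202         30            38
group by sku, max of stock_plus_4:
sku
B101    179
B201    288
B202    434
C102    335
C202    307
D201    375
Name: stock_plus_4, dtype: int64
Reading off the value at position 5, we get 375.

375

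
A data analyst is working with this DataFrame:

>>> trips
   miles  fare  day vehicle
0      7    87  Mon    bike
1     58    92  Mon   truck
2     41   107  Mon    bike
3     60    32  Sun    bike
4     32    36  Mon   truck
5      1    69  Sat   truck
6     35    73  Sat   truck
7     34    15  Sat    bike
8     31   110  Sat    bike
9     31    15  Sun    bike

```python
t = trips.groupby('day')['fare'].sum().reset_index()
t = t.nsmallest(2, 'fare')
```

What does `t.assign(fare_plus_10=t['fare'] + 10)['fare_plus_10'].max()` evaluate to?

group by day, sum of fare:
day
Mon    322
Sat    267
Sun     47
Name: fare, dtype: int64
reset_index():
   day  fare
0  Mon   322
1  Sat   267
2  Sun    47
take 2 rows with smallest fare:
   day  fare
2  Sun    47
1  Sat   267
add column fare_plus_10 = t['fare'] + 10:
   day  fare  fare_plus_10
2  Sun    47            57
1  Sat   267           277
Hence 277.

277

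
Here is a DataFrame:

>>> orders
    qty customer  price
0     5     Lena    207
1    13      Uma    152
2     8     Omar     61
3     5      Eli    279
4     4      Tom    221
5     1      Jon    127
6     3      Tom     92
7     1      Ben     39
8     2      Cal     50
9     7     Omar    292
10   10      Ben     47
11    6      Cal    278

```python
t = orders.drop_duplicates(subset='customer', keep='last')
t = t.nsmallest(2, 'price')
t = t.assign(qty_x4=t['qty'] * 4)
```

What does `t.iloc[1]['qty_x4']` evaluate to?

drop duplicate customer (keep=last):
    qty customer  price
0     5     Lena    207
1    13      Uma    152
3     5      Eli    279
5     1      Jon    127
6     3      Tom     92
9     7     Omar    292
10   10      Ben     47
11    6      Cal    278
take 2 rows with smallest price:
    qty customer  price
10   10      Ben     47
6     3      Tom     92
add column qty_x4 = t['qty'] * 4:
    qty customer  price  qty_x4
10   10      Ben     47      40
6     3      Tom     92      12
Then the value at position 1, column 'qty_x4': 12

12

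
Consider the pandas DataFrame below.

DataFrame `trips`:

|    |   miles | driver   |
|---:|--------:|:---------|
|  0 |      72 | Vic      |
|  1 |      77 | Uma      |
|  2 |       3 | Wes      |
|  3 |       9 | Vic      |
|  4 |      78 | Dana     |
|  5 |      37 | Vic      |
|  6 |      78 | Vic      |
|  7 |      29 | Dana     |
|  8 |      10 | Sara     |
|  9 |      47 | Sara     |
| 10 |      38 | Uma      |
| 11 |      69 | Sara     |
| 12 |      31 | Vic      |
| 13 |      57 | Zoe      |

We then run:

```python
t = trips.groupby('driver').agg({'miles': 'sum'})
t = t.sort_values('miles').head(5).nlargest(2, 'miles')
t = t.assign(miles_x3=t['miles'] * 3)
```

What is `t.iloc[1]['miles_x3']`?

group by driver, sum of miles:
        miles
driver       
Dana      107
Sara      126
Uma       115
Vic       227
Wes         3
Zoe        57
sort by miles:
        miles
driver       
Wes         3
Zoe        57
Dana      107
Uma       115
Sara      126
Vic       227
take first 5 rows:
        miles
driver       
Wes         3
Zoe        57
Dana      107
Uma       115
Sara      126
take 2 rows with largest miles:
        miles
driver       
Sara      126
Uma       115
add column miles_x3 = t['miles'] * 3:
        miles  miles_x3
driver                 
Sara      126       378
Uma       115       345
value at position 1, column 'miles_x3' → 345

345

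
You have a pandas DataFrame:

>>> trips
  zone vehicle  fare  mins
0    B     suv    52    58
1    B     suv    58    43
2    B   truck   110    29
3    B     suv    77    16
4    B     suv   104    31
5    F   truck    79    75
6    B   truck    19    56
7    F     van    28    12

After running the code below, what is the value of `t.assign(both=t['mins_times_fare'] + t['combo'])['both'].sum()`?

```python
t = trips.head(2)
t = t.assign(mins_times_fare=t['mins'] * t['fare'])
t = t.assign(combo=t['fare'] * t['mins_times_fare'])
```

take first 2 rows:
  zone vehicle  fare  mins
0    B     suv    52    58
1    B     suv    58    43
add column mins_times_fare = t['mins'] * t['fare']:
  zone vehicle  fare  mins  mins_times_fare
0    B     suv    52    58             3016
1    B     suv    58    43             2494
add column combo = t['fare'] * t['mins_times_fare']:
  zone vehicle  fare  mins  mins_times_fare   combo
0    B     suv    52    58             3016  156832
1    B     suv    58    43             2494  144652
add column both = t['mins_times_fare'] + t['combo']:
  zone vehicle  fare  mins  mins_times_fare   combo    both
0    B     suv    52    58             3016  156832  159848
1    B     suv    58    43             2494  144652  147146
So sum() = 306994.

306994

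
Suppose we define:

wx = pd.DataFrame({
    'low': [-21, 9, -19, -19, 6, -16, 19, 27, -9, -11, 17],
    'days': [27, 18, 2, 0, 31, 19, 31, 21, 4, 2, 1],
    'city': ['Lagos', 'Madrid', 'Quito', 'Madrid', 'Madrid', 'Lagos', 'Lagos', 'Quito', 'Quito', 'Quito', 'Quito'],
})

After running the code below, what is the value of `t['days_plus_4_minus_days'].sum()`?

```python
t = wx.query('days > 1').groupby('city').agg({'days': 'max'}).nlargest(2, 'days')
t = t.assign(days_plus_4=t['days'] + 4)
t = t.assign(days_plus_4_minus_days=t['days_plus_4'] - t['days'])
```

filter rows where days > 1:
   low  days    city
0  -21    27   Lagos
1    9    18  Madrid
2  -19     2   Quito
4    6    31  Madrid
5  -16    19   Lagos
6   19    31   Lagos
7   27    21   Quito
8   -9     4   Quito
9  -11     2   Quito
group by city, max of days:
        days
city        
Lagos     31
Madrid    31
Quito     21
take 2 rows with largest days:
        days
city        
Lagos     31
Madrid    31
add column days_plus_4 = t['days'] + 4:
        days  days_plus_4
city                     
Lagos     31           35
Madrid    31           35
add column days_plus_4_minus_days = t['days_plus_4'] - t['days']:
        days  days_plus_4  days_plus_4_minus_days
city                                             
Lagos     31           35                       4
Madrid    31           35                       4
Then the sum of column 'days_plus_4_minus_days': 8

8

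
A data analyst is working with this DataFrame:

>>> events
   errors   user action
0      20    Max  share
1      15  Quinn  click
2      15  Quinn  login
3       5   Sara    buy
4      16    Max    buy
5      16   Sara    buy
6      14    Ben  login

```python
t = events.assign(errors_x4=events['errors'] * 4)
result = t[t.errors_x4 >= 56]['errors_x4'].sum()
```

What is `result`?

add column errors_x4 = events['errors'] * 4:
   errors   user action  errors_x4
0      20    Max  share         80
1      15  Quinn  click         60
2      15  Quinn  login         60
3       5   Sara    buy         20
4      16    Max    buy         64
5      16   Sara    buy         64
6      14    Ben  login         56
filter rows where errors_x4 >= 56:
   errors   user action  errors_x4
0      20    Max  share         80
1      15  Quinn  click         60
2      15  Quinn  login         60
4      16    Max    buy         64
5      16   Sara    buy         64
6      14    Ben  login         56

384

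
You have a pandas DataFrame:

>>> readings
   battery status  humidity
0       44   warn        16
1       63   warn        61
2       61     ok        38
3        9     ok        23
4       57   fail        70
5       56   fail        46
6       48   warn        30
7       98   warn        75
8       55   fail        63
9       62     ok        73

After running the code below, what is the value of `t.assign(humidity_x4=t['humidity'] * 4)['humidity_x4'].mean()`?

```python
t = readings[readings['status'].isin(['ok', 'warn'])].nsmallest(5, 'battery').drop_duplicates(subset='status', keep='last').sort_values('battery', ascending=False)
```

206.0

filter rows where status in ['ok', 'warn']:
   battery status  humidity
0       44   warn        16
1       63   warn        61
2       61     ok        38
3        9     ok        23
6       48   warn        30
7       98   warn        75
9       62     ok        73
take 5 rows with smallest battery:
   battery status  humidity
3        9     ok        23
0       44   warn        16
6       48   warn        30
2       61     ok        38
9       62     ok        73
drop duplicate status (keep=last):
   battery status  humidity
6       48   warn        30
9       62     ok        73
sort by battery descending:
   battery status  humidity
9       62     ok        73
6       48   warn        30
add column humidity_x4 = t['humidity'] * 4:
   battery status  humidity  humidity_x4
9       62     ok        73          292
6       48   warn        30          120
mean of column 'humidity_x4' → 206.0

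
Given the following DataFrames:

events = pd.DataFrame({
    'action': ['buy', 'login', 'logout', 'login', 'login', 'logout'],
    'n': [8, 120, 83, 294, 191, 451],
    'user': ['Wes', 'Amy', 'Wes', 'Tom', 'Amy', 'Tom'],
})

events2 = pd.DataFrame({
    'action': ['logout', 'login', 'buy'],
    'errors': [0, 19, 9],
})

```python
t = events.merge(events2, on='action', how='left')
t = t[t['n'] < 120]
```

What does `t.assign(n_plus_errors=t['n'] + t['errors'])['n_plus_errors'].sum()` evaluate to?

merge on 'action' (how='left') → 6 rows:
   action    n user  errors
0     buy    8  Wes       9
1   login  120  Amy      19
2  logout   83  Wes       0
3   login  294  Tom      19
4   login  191  Amy      19
5  logout  451  Tom       0
filter rows where n < 120:
   action   n user  errors
0     buy   8  Wes       9
2  logout  83  Wes       0
add column n_plus_errors = t['n'] + t['errors']:
   action   n user  errors  n_plus_errors
0     buy   8  Wes       9             17
2  logout  83  Wes       0             83
Finally, sum of column 'n_plus_errors' = 100.

100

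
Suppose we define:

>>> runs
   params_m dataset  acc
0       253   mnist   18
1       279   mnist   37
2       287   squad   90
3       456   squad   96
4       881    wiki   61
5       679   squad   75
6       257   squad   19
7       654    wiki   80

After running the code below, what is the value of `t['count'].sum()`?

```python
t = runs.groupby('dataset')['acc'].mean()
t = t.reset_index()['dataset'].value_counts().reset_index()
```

3

group by dataset, mean of acc:
dataset
mnist    27.5
squad    70.0
wiki     70.5
Name: acc, dtype: float64
reset_index():
  dataset   acc
0   mnist  27.5
1   squad  70.0
2    wiki  70.5
value_counts of dataset:
dataset
mnist    1
squad    1
wiki     1
Name: count, dtype: int64
reset_index():
  dataset  count
0   mnist      1
1   squad      1
2    wiki      1
sum of column 'count' → 3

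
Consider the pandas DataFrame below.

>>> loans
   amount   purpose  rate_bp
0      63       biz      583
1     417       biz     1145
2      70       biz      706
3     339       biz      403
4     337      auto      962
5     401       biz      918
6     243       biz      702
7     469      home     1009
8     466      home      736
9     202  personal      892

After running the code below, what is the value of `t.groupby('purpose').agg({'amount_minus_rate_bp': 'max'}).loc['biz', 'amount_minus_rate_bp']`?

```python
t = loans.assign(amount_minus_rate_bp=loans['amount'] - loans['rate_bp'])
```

add column amount_minus_rate_bp = loans['amount'] - loans['rate_bp']:
   amount   purpose  rate_bp  amount_minus_rate_bp
0      63       biz      583                  -520
1     417       biz     1145                  -728
2      70       biz      706                  -636
3     339       biz      403                   -64
4     337      auto      962                  -625
5     401       biz      918                  -517
6     243       biz      702                  -459
7     469      home     1009                  -540
8     466      home      736                  -270
9     202  personal      892                  -690
group by purpose, max of amount_minus_rate_bp:
          amount_minus_rate_bp
purpose                       
auto                      -625
biz                        -64
home                      -270
personal                  -690
So loc['biz', 'amount_minus_rate_bp'] = -64.

-64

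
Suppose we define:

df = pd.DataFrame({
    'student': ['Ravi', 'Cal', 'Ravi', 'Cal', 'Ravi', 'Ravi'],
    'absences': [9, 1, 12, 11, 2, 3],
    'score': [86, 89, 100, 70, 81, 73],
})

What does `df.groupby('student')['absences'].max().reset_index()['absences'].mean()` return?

11.5

group by student, max of absences:
student
Cal     11
Ravi    12
Name: absences, dtype: int64
reset_index():
  student  absences
0     Cal        11
1    Ravi        12
Reading off the mean of column 'absences', we get 11.5.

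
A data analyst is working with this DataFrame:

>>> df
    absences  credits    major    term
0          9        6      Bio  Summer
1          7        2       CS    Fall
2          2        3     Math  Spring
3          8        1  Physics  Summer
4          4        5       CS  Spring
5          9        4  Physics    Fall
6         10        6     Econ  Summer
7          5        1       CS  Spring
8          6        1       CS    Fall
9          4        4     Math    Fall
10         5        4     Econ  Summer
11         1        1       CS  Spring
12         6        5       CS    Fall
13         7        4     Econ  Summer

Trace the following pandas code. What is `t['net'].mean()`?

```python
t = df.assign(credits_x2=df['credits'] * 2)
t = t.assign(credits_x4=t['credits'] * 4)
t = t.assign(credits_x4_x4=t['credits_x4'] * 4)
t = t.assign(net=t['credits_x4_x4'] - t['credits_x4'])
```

40.2857142857

add column credits_x2 = df['credits'] * 2:
    absences  credits    major    term  credits_x2
0          9        6      Bio  Summer          12
1          7        2       CS    Fall           4
2          2        3     Math  Spring           6
3          8        1  Physics  Summer           2
4          4        5       CS  Spring          10
5          9        4  Physics    Fall           8
6         10        6     Econ  Summer          12
7          5        1       CS  Spring           2
8          6        1       CS    Fall           2
9          4        4     Math    Fall           8
10         5        4     Econ  Summer           8
11         1        1       CS  Spring           2
12         6        5       CS    Fall          10
13         7        4     Econ  Summer           8
add column credits_x4 = t['credits'] * 4:
    absences  credits    major    term  credits_x2  credits_x4
0          9        6      Bio  Summer          12          24
1          7        2       CS    Fall           4           8
2          2        3     Math  Spring           6          12
3          8        1  Physics  Summer           2           4
4          4        5       CS  Spring          10          20
5          9        4  Physics    Fall           8          16
6         10        6     Econ  Summer          12          24
7          5        1       CS  Spring           2           4
8          6        1       CS    Fall           2           4
9          4        4     Math    Fall           8          16
10         5        4     Econ  Summer           8          16
11         1        1       CS  Spring           2           4
12         6        5       CS    Fall          10          20
13         7        4     Econ  Summer           8          16
add column credits_x4_x4 = t['credits_x4'] * 4:
    absences  credits    major    term  credits_x2  credits_x4  credits_x4_x4
0          9        6      Bio  Summer          12          24             96
1          7        2       CS    Fall           4           8             32
2          2        3     Math  Spring           6          12             48
3          8        1  Physics  Summer           2           4             16
4          4        5       CS  Spring          10          20             80
5          9        4  Physics    Fall           8          16             64
6         10        6     Econ  Summer          12          24             96
7          5        1       CS  Spring           2           4             16
8          6        1       CS    Fall           2           4             16
9          4        4     Math    Fall           8          16             64
10         5        4     Econ  Summer           8          16             64
11         1        1       CS  Spring           2           4             16
12         6        5       CS    Fall          10          20             80
13         7        4     Econ  Summer           8          16             64
add column net = t['credits_x4_x4'] - t['credits_x4']:
    absences  credits    major    term  credits_x2  credits_x4  credits_x4_x4  net
0          9        6      Bio  Summer          12          24             96   72
1          7        2       CS    Fall           4           8             32   24
2          2        3     Math  Spring           6          12             48   36
3          8        1  Physics  Summer           2           4             16   12
4          4        5       CS  Spring          10          20             80   60
5          9        4  Physics    Fall           8          16             64   48
6         10        6     Econ  Summer          12          24             96   72
7          5        1       CS  Spring           2           4             16   12
8          6        1       CS    Fall           2           4             16   12
9          4        4     Math    Fall           8          16             64   48
10         5        4     Econ  Summer           8          16             64   48
11         1        1       CS  Spring           2           4             16   12
12         6        5       CS    Fall          10          20             80   60
13         7        4     Econ  Summer           8          16             64   48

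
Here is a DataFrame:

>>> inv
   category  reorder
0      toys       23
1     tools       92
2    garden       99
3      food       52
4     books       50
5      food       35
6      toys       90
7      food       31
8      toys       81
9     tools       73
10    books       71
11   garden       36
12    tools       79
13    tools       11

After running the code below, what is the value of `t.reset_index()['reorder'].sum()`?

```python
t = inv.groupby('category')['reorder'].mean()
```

group by category, mean of reorder:
category
books     60.500000
food      39.333333
garden    67.500000
tools     63.750000
toys      64.666667
Name: reorder, dtype: float64
reset_index():
  category    reorder
0    books  60.500000
1     food  39.333333
2   garden  67.500000
3    tools  63.750000
4     toys  64.666667
Finally, sum of column 'reorder' = 295.75.

295.75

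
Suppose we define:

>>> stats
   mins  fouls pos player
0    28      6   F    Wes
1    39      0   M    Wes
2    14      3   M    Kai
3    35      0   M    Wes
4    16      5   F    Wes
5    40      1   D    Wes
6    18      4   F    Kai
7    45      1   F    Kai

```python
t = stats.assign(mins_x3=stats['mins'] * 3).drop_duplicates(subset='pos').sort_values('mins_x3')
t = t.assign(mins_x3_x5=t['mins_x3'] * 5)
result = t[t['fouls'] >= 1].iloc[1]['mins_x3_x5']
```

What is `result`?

600

add column mins_x3 = stats['mins'] * 3:
   mins  fouls pos player  mins_x3
0    28      6   F    Wes       84
1    39      0   M    Wes      117
2    14      3   M    Kai       42
3    35      0   M    Wes      105
4    16      5   F    Wes       48
5    40      1   D    Wes      120
6    18      4   F    Kai       54
7    45      1   F    Kai      135
drop duplicate pos (keep=first):
   mins  fouls pos player  mins_x3
0    28      6   F    Wes       84
1    39      0   M    Wes      117
5    40      1   D    Wes      120
sort by mins_x3:
   mins  fouls pos player  mins_x3
0    28      6   F    Wes       84
1    39      0   M    Wes      117
5    40      1   D    Wes      120
add column mins_x3_x5 = t['mins_x3'] * 5:
   mins  fouls pos player  mins_x3  mins_x3_x5
0    28      6   F    Wes       84         420
1    39      0   M    Wes      117         585
5    40      1   D    Wes      120         600
filter rows where fouls >= 1:
   mins  fouls pos player  mins_x3  mins_x3_x5
0    28      6   F    Wes       84         420
5    40      1   D    Wes      120         600
value at position 1, column 'mins_x3_x5' → 600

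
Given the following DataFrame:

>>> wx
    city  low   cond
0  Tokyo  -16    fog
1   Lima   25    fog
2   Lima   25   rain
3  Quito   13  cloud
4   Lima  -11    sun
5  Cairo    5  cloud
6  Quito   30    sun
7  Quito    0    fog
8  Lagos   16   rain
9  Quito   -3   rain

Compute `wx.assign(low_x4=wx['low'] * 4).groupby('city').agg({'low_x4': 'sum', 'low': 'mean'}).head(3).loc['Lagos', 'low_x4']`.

64

add column low_x4 = wx['low'] * 4:
    city  low   cond  low_x4
0  Tokyo  -16    fog     -64
1   Lima   25    fog     100
2   Lima   25   rain     100
3  Quito   13  cloud      52
4   Lima  -11    sun     -44
5  Cairo    5  cloud      20
6  Quito   30    sun     120
7  Quito    0    fog       0
8  Lagos   16   rain      64
9  Quito   -3   rain     -12
group by city: sum(low_x4), mean(low):
       low_x4   low
city               
Cairo      20   5.0
Lagos      64  16.0
Lima      156  13.0
Quito     160  10.0
Tokyo     -64 -16.0
take first 3 rows:
       low_x4   low
city               
Cairo      20   5.0
Lagos      64  16.0
Lima      156  13.0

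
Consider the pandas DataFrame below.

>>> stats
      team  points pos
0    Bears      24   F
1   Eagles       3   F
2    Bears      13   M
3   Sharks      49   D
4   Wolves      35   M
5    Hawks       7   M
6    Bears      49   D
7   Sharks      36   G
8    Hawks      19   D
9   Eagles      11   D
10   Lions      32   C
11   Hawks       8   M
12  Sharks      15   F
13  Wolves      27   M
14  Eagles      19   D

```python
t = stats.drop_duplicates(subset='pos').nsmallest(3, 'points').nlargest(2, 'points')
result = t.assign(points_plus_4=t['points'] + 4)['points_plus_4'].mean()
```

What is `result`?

32.0

drop duplicate pos (keep=first):
      team  points pos
0    Bears      24   F
2    Bears      13   M
3   Sharks      49   D
7   Sharks      36   G
10   Lions      32   C
take 3 rows with smallest points:
     team  points pos
2   Bears      13   M
0   Bears      24   F
10  Lions      32   C
take 2 rows with largest points:
     team  points pos
10  Lions      32   C
0   Bears      24   F
add column points_plus_4 = t['points'] + 4:
     team  points pos  points_plus_4
10  Lions      32   C             36
0   Bears      24   F             28
Then the mean of column 'points_plus_4': 32.0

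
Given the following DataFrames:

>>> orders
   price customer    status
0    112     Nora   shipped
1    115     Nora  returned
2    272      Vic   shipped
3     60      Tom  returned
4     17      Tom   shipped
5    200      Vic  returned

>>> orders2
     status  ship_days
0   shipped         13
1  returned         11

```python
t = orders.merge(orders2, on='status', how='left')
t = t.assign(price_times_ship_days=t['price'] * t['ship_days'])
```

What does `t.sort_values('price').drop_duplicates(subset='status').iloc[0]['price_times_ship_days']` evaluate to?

merge on 'status' (how='left') → 6 rows:
   price customer    status  ship_days
0    112     Nora   shipped         13
1    115     Nora  returned         11
2    272      Vic   shipped         13
3     60      Tom  returned         11
4     17      Tom   shipped         13
5    200      Vic  returned         11
add column price_times_ship_days = t['price'] * t['ship_days']:
   price customer    status  ship_days  price_times_ship_days
0    112     Nora   shipped         13                   1456
1    115     Nora  returned         11                   1265
2    272      Vic   shipped         13                   3536
3     60      Tom  returned         11                    660
4     17      Tom   shipped         13                    221
5    200      Vic  returned         11                   2200
sort by price:
   price customer    status  ship_days  price_times_ship_days
4     17      Tom   shipped         13                    221
3     60      Tom  returned         11                    660
0    112     Nora   shipped         13                   1456
1    115     Nora  returned         11                   1265
5    200      Vic  returned         11                   2200
2    272      Vic   shipped         13                   3536
drop duplicate status (keep=first):
   price customer    status  ship_days  price_times_ship_days
4     17      Tom   shipped         13                    221
3     60      Tom  returned         11                    660

221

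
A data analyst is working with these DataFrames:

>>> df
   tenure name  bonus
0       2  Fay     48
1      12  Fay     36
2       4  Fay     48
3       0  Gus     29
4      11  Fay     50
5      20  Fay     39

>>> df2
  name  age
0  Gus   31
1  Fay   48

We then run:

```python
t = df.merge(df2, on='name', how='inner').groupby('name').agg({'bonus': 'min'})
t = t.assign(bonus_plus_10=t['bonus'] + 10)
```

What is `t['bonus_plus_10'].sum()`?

85

merge on 'name' (how='inner') → 6 rows:
   tenure name  bonus  age
0       2  Fay     48   48
1      12  Fay     36   48
2       4  Fay     48   48
3       0  Gus     29   31
4      11  Fay     50   48
5      20  Fay     39   48
group by name, min of bonus:
      bonus
name       
Fay      36
Gus      29
add column bonus_plus_10 = t['bonus'] + 10:
      bonus  bonus_plus_10
name                      
Fay      36             46
Gus      29             39
Reading off the sum of column 'bonus_plus_10', we get 85.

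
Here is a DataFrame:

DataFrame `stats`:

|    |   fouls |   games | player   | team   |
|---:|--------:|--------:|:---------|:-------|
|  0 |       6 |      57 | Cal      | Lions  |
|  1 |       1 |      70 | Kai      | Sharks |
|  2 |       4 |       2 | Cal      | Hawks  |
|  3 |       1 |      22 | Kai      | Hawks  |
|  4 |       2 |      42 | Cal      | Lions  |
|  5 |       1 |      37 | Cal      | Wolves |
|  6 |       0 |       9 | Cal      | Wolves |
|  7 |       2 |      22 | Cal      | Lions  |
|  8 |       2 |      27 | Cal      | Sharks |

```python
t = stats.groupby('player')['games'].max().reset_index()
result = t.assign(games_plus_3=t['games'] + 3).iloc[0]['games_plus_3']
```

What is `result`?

group by player, max of games:
player
Cal    57
Kai    70
Name: games, dtype: int64
reset_index():
  player  games
0    Cal     57
1    Kai     70
add column games_plus_3 = t['games'] + 3:
  player  games  games_plus_3
0    Cal     57            60
1    Kai     70            73
Then the value at position 0, column 'games_plus_3': 60

60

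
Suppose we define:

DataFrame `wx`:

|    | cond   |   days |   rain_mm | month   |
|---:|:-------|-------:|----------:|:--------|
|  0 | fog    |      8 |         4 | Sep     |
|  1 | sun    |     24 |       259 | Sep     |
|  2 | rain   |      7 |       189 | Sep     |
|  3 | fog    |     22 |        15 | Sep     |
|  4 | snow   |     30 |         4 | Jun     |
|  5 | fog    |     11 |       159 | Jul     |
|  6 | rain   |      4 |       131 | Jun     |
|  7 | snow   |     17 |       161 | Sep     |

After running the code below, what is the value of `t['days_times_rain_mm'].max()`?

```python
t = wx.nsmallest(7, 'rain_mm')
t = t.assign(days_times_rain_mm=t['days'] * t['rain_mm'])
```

2737

take 7 rows with smallest rain_mm:
   cond  days  rain_mm month
0   fog     8        4   Sep
4  snow    30        4   Jun
3   fog    22       15   Sep
6  rain     4      131   Jun
5   fog    11      159   Jul
7  snow    17      161   Sep
2  rain     7      189   Sep
add column days_times_rain_mm = t['days'] * t['rain_mm']:
   cond  days  rain_mm month  days_times_rain_mm
0   fog     8        4   Sep                  32
4  snow    30        4   Jun                 120
3   fog    22       15   Sep                 330
6  rain     4      131   Jun                 524
5   fog    11      159   Jul                1749
7  snow    17      161   Sep                2737
2  rain     7      189   Sep                1323
Finally, max of column 'days_times_rain_mm' = 2737.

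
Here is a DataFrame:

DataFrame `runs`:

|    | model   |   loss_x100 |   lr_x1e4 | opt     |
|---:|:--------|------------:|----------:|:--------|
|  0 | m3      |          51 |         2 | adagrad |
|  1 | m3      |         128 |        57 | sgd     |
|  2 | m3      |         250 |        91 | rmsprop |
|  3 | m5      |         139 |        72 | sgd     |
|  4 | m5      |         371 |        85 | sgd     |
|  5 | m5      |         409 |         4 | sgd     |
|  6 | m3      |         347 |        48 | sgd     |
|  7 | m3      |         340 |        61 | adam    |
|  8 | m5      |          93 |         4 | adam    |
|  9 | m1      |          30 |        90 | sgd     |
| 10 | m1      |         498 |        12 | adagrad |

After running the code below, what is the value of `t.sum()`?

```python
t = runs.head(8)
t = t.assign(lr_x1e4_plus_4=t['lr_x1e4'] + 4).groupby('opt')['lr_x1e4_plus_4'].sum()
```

take first 8 rows:
  model  loss_x100  lr_x1e4      opt
0    m3         51        2  adagrad
1    m3        128       57      sgd
2    m3        250       91  rmsprop
3    m5        139       72      sgd
4    m5        371       85      sgd
5    m5        409        4      sgd
6    m3        347       48      sgd
7    m3        340       61     adam
add column lr_x1e4_plus_4 = t['lr_x1e4'] + 4:
  model  loss_x100  lr_x1e4      opt  lr_x1e4_plus_4
0    m3         51        2  adagrad               6
1    m3        128       57      sgd              61
2    m3        250       91  rmsprop              95
3    m5        139       72      sgd              76
4    m5        371       85      sgd              89
5    m5        409        4      sgd               8
6    m3        347       48      sgd              52
7    m3        340       61     adam              65
group by opt, sum of lr_x1e4_plus_4:
opt
adagrad      6
adam        65
rmsprop     95
sgd        286
Name: lr_x1e4_plus_4, dtype: int64

452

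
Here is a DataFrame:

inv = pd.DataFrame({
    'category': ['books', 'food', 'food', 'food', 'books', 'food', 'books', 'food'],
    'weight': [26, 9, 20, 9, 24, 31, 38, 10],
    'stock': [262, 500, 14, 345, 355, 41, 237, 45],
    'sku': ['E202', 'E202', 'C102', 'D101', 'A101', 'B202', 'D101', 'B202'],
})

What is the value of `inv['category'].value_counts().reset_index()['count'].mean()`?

4.0

value_counts of category:
category
food     5
books    3
Name: count, dtype: int64
reset_index():
  category  count
0     food      5
1    books      3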